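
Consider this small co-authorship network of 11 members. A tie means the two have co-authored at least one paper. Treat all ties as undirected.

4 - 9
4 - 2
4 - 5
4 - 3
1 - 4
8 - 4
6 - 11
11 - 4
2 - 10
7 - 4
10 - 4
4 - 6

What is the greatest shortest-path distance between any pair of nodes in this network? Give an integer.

Eccentricity of each node (its greatest distance to any other): 1:2, 2:2, 3:2, 4:1, 5:2, 6:2, 7:2, 8:2, 9:2, 10:2, 11:2.
The maximum eccentricity is 2, realized for instance by the pair 2–5 via 2 – 4 – 5. So the diameter is 2.

2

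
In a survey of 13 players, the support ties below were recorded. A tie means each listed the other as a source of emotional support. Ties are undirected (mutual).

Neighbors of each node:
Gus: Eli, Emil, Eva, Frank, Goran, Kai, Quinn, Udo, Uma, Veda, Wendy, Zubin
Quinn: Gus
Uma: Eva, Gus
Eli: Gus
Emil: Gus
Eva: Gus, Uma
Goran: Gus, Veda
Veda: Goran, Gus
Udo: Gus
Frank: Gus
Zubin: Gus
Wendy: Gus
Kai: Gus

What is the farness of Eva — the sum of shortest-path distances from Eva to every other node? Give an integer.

22

Distances from Eva: Eli:2, Emil:2, Frank:2, Goran:2, Gus:1, Kai:2, Quinn:2, Udo:2, Uma:1, Veda:2, Wendy:2, Zubin:2.
Sum = 2 + 2 + 2 + 2 + 1 + 2 + 2 + 2 + 1 + 2 + 2 + 2 = 22.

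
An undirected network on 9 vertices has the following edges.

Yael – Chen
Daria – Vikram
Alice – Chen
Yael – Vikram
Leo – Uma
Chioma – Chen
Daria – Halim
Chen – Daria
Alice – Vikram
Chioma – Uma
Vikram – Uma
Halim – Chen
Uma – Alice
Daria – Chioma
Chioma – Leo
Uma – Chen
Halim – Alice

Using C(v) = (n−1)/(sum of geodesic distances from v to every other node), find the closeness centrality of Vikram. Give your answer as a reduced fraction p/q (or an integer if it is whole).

2/3

Distances from Vikram: Alice:1, Chen:2, Chioma:2, Daria:1, Halim:2, Leo:2, Uma:1, Yael:1. Sum = 12.
n = 9, so closeness = 8/12 = 2/3.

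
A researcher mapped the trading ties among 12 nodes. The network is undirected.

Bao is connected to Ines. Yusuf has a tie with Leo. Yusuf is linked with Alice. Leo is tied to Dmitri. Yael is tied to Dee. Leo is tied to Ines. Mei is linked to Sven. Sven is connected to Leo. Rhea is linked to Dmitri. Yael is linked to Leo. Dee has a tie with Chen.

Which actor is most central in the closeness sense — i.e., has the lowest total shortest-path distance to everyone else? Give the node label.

Farness (sum of distances to all others) for each node — Alice:36, Bao:36, Chen:42, Dee:32, Dmitri:26, Ines:26, Leo:18, Mei:36, Rhea:36, Sven:26, Yael:24, Yusuf:26.
The smallest farness is 18, for Leo, so Leo has the highest closeness.

Leo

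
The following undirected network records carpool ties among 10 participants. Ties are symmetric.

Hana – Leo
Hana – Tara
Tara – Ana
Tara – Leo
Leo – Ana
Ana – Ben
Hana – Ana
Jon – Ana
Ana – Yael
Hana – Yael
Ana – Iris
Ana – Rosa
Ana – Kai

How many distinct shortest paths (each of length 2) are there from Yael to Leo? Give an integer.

The shortest distance is 2. The length-2 paths are: Yael–Ana–Leo; Yael–Hana–Leo.
That gives 2 distinct shortest paths.

2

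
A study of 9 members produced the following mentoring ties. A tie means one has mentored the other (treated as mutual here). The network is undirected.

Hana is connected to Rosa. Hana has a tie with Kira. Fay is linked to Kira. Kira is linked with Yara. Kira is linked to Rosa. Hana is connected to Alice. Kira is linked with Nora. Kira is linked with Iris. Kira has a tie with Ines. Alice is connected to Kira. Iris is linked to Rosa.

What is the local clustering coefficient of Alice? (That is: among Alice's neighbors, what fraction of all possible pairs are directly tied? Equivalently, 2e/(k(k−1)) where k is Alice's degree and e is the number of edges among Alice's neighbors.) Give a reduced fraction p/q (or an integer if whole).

Alice's neighbors: Hana and Kira (k = 2).
Possible neighbor pairs: C(2,2) = 1. Edges among them: Hana–Kira → e = 1.
Clustering(Alice) = 1/1.

1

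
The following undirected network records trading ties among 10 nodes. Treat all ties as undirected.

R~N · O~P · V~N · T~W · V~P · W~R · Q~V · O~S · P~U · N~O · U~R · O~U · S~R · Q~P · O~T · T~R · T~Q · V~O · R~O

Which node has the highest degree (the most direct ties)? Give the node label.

O

Degrees — N:3, O:7, P:4, Q:3, R:6, S:2, T:4, U:3, V:4, W:2.
The maximum is 7, attained only by O.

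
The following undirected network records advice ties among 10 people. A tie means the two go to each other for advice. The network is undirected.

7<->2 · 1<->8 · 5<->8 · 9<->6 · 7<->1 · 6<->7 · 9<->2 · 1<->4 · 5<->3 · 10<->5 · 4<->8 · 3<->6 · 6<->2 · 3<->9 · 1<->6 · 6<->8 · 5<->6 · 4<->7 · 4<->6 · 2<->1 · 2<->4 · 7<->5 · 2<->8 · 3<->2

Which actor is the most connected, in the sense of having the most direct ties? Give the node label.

6

Degrees — 1:5, 2:7, 3:4, 4:5, 5:5, 6:8, 7:5, 8:5, 9:3, 10:1.
The maximum is 8, attained only by 6.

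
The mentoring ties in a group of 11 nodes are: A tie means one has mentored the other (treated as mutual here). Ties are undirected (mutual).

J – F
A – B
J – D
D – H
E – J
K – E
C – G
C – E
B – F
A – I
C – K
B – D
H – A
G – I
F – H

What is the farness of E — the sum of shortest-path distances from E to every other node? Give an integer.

22

Distances from E: A:4, B:3, C:1, D:2, F:2, G:2, H:3, I:3, J:1, K:1.
Sum = 4 + 3 + 1 + 2 + 2 + 2 + 3 + 3 + 1 + 1 = 22.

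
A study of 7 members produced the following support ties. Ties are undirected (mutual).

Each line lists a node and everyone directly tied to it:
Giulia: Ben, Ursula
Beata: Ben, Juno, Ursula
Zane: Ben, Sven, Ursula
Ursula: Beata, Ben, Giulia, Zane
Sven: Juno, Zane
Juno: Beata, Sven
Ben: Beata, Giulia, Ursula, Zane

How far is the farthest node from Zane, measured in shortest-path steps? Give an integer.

2

Distances from Zane: Beata:2, Ben:1, Giulia:2, Juno:2, Sven:1, Ursula:1.
The largest is 2 (to Juno, Giulia, and Beata), so the eccentricity of Zane is 2.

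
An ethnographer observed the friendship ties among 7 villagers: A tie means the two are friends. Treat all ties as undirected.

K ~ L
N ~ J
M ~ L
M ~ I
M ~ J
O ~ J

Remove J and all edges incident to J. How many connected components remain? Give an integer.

3

Without J, the remaining ties split the others into: {N}; {I, K, L, M}; {O}.
That's 3 separate components.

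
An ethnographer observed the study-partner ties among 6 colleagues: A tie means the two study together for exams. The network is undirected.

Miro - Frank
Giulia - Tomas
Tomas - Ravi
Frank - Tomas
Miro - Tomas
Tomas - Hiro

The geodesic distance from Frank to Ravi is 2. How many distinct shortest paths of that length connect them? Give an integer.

1

The shortest distance is 2, and the only length-2 path is Frank–Tomas–Ravi. So there is exactly 1 shortest path.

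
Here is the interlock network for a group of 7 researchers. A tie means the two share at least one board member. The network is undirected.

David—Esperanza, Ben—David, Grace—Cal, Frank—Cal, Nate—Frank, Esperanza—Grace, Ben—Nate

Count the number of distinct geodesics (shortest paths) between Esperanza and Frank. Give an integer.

1

The shortest distance is 3, and the only length-3 path is Esperanza–Grace–Cal–Frank. So there is exactly 1 shortest path.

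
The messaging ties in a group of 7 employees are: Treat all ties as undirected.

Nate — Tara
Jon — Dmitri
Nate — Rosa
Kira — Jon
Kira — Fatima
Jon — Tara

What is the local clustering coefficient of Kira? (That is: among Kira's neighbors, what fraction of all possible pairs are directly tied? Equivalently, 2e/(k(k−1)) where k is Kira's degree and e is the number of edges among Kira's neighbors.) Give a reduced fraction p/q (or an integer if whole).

Kira's neighbors: Fatima and Jon (k = 2).
Possible neighbor pairs: C(2,2) = 1. Edges among them: none → e = 0.
Clustering(Kira) = 0/1.

0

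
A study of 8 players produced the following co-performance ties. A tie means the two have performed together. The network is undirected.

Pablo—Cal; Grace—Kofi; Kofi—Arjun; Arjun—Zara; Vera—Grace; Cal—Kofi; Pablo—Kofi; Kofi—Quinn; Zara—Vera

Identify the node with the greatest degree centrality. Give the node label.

Kofi

Degrees — Arjun:2, Cal:2, Grace:2, Kofi:5, Pablo:2, Quinn:1, Vera:2, Zara:2.
The maximum is 5, attained only by Kofi.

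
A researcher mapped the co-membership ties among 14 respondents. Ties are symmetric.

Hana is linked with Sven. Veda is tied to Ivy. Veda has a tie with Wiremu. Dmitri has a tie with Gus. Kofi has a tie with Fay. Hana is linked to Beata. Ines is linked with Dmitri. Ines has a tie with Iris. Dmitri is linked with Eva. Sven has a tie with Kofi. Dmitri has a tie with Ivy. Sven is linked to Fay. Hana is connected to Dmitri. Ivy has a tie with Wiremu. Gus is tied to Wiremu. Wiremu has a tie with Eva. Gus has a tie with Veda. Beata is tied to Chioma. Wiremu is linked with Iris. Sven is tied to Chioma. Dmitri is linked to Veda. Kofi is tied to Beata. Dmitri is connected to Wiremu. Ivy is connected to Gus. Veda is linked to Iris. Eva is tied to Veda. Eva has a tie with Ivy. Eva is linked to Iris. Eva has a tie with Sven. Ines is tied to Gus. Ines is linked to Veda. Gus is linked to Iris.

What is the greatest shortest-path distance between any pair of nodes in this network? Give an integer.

Eccentricity of each node (its greatest distance to any other): Beata:4, Chioma:4, Dmitri:3, Eva:3, Fay:4, Gus:4, Hana:3, Ines:4, Iris:4, Ivy:3, Kofi:4, Sven:3, Veda:3, Wiremu:3.
The maximum eccentricity is 4, realized for instance by the pair Chioma–Ines via Chioma – Sven – Hana – Dmitri – Ines. So the diameter is 4.

4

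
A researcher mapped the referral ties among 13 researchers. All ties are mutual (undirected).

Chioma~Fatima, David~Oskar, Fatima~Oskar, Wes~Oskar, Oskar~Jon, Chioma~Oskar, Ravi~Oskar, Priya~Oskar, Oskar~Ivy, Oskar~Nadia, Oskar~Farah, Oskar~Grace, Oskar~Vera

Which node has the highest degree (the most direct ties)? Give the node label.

Degrees — Chioma:2, David:1, Farah:1, Fatima:2, Grace:1, Ivy:1, Jon:1, Nadia:1, Oskar:12, Priya:1, Ravi:1, Vera:1, Wes:1.
The maximum is 12, attained only by Oskar.

Oskar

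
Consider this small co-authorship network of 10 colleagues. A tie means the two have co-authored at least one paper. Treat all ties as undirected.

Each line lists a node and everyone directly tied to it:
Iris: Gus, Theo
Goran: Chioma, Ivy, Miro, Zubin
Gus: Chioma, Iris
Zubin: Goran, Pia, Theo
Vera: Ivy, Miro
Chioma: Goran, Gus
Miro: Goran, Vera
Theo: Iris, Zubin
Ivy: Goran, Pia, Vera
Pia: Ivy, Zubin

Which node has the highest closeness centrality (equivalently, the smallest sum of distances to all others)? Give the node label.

Goran

Farness (sum of distances to all others) for each node — Chioma:19, Goran:15, Gus:23, Iris:25, Ivy:19, Miro:21, Pia:21, Theo:21, Vera:25, Zubin:17.
The smallest farness is 15, for Goran, so Goran has the highest closeness.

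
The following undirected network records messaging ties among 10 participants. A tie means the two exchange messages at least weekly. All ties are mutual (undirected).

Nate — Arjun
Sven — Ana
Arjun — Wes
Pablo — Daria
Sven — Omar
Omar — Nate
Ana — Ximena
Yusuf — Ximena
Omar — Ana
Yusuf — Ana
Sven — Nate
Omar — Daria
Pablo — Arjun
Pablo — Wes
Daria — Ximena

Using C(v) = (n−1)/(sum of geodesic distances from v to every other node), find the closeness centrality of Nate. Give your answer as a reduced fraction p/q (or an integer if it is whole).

Distances from Nate: Ana:2, Arjun:1, Daria:2, Omar:1, Pablo:2, Sven:1, Wes:2, Ximena:3, Yusuf:3. Sum = 17.
n = 10, so closeness = 9/17.

9/17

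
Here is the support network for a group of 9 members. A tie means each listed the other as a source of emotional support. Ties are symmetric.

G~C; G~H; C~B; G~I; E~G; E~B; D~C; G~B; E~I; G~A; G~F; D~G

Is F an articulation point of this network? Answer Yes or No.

Even without F, every remaining node can still reach every other (the residual graph is connected), so F is not a cut vertex.

No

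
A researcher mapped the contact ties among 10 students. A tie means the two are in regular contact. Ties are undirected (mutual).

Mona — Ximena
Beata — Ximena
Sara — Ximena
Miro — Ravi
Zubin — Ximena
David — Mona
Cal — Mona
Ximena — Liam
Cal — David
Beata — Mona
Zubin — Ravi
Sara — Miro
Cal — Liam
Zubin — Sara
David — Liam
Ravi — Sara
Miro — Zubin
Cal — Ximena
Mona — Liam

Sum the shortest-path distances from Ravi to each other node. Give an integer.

21

Distances from Ravi: Beata:3, Cal:3, David:4, Liam:3, Miro:1, Mona:3, Sara:1, Ximena:2, Zubin:1.
Sum = 3 + 3 + 4 + 3 + 1 + 3 + 1 + 2 + 1 = 21.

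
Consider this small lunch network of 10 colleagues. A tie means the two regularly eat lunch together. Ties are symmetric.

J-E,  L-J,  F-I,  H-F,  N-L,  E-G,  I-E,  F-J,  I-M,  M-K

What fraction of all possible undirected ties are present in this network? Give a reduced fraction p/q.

2/9

There are 10 edges and 10 nodes, so the maximum possible is C(10,2) = 45.
Density = 10/45 = 2/9.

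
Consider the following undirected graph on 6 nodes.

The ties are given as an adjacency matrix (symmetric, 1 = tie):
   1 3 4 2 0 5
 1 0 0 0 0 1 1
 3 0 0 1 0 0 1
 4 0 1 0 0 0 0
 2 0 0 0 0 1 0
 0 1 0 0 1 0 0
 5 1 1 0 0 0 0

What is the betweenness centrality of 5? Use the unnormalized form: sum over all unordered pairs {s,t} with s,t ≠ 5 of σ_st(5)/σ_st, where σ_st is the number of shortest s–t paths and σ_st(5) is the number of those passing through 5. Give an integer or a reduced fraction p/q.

Pairs whose geodesics pass through 5 — 1–3: 1; 1–4: 1; 3–2: 1; 3–0: 1; 4–2: 1; 4–0: 1.
All other pairs contribute 0.
Summing the contributions gives betweenness(5) = 6.

6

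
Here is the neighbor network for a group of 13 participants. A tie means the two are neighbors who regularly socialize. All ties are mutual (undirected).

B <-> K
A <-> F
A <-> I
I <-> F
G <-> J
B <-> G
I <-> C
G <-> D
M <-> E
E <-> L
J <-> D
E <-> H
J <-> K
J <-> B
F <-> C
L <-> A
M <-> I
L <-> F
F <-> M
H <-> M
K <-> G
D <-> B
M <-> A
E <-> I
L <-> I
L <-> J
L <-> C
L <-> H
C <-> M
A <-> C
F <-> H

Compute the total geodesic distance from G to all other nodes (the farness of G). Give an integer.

Distances from G: A:3, B:1, C:3, D:1, E:3, F:3, H:3, I:3, J:1, K:1, L:2, M:4.
Sum = 3 + 1 + 3 + 1 + 3 + 3 + 3 + 3 + 1 + 1 + 2 + 4 = 28.

28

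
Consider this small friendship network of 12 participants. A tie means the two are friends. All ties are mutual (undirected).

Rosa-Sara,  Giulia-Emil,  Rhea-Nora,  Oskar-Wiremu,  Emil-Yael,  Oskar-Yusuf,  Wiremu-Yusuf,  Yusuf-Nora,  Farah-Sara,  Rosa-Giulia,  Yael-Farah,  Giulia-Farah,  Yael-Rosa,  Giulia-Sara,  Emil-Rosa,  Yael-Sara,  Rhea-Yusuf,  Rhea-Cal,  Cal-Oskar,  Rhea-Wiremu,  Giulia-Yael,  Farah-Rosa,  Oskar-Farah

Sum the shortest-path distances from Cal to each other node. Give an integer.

26

Distances from Cal: Emil:4, Farah:2, Giulia:3, Nora:2, Oskar:1, Rhea:1, Rosa:3, Sara:3, Wiremu:2, Yael:3, Yusuf:2.
Sum = 4 + 2 + 3 + 2 + 1 + 1 + 3 + 3 + 2 + 3 + 2 = 26.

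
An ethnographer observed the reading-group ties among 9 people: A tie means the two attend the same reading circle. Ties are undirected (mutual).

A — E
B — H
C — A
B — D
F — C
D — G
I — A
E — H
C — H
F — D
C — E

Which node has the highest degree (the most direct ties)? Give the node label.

C

Degrees — A:3, B:2, C:4, D:3, E:3, F:2, G:1, H:3, I:1.
The maximum is 4, attained only by C.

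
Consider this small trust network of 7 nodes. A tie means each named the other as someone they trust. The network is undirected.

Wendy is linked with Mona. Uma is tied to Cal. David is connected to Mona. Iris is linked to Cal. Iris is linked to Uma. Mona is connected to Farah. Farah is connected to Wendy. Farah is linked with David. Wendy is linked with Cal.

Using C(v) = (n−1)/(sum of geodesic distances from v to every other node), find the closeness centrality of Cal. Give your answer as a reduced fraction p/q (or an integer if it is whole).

Distances from Cal: David:3, Farah:2, Iris:1, Mona:2, Uma:1, Wendy:1. Sum = 10.
n = 7, so closeness = 6/10 = 3/5.

3/5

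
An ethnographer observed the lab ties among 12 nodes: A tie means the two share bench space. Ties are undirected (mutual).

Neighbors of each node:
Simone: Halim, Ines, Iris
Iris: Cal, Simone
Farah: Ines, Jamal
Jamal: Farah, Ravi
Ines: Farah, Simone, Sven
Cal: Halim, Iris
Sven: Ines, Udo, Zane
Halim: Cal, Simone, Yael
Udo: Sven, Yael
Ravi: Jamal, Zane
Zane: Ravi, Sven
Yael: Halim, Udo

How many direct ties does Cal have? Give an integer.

Cal is directly tied to Halim and Iris. That is 2 neighbors, so the degree of Cal is 2.

2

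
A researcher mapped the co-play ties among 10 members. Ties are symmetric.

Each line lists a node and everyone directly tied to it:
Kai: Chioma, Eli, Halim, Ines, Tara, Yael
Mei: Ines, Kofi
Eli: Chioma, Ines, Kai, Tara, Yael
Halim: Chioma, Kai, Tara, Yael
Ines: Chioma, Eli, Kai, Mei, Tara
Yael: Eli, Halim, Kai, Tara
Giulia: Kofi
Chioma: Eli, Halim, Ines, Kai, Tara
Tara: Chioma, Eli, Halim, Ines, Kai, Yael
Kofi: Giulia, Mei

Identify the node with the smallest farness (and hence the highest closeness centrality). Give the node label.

Farness (sum of distances to all others) for each node — Chioma:16, Eli:16, Giulia:32, Halim:20, Ines:14, Kai:15, Kofi:24, Mei:18, Tara:15, Yael:20.
The smallest farness is 14, for Ines, so Ines has the highest closeness.

Ines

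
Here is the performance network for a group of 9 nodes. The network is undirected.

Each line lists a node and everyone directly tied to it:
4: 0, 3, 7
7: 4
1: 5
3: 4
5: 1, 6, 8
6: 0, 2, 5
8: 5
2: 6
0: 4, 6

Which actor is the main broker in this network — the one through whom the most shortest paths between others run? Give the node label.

Unnormalized betweenness of each node: 0:15, 1:0, 2:0, 3:0, 4:13, 5:13, 6:19, 7:0, 8:0.
6 has the largest value, 19, making it the main broker — the node through which the most shortest paths run.

6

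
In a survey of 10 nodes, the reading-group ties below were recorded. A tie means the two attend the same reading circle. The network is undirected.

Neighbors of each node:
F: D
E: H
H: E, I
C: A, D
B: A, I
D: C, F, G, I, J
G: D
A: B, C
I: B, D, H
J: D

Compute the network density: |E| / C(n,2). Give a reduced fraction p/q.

2/9

There are 10 edges and 10 nodes, so the maximum possible is C(10,2) = 45.
Density = 10/45 = 2/9.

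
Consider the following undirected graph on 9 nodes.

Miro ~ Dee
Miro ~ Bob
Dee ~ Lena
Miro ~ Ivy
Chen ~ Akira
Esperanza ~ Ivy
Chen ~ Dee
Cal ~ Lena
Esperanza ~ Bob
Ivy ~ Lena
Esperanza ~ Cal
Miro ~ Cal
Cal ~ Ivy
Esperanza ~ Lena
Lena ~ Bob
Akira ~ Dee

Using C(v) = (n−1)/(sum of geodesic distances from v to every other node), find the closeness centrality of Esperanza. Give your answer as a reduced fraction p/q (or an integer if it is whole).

4/7

Distances from Esperanza: Akira:3, Bob:1, Cal:1, Chen:3, Dee:2, Ivy:1, Lena:1, Miro:2. Sum = 14.
n = 9, so closeness = 8/14 = 4/7.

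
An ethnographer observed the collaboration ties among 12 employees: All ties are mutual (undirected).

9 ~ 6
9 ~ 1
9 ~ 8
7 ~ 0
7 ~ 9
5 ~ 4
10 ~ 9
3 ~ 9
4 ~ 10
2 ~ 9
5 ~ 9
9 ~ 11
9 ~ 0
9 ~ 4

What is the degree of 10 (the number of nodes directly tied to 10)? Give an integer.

10 is directly tied to 4 and 9. That is 2 neighbors, so the degree of 10 is 2.

2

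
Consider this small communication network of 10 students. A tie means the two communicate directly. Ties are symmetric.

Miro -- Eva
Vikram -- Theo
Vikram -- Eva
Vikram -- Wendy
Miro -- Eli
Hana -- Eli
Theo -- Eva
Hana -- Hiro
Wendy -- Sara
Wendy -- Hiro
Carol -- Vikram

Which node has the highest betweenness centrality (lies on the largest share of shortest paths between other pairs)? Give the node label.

Vikram

Unnormalized betweenness of each node: Carol:0, Eli:7/2, Eva:17/2, Hana:4, Hiro:13/2, Miro:11/2, Sara:0, Theo:0, Vikram:33/2, Wendy:29/2.
Vikram has the largest value, 33/2, making it the main broker — the node through which the most shortest paths run.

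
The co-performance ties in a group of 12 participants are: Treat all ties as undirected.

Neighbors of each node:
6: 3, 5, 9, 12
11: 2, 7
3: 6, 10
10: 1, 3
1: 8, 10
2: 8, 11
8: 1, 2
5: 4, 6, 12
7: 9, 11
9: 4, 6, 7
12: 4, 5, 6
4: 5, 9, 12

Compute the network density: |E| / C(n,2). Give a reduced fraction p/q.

There are 15 edges and 12 nodes, so the maximum possible is C(12,2) = 66.
Density = 15/66 = 5/22.

5/22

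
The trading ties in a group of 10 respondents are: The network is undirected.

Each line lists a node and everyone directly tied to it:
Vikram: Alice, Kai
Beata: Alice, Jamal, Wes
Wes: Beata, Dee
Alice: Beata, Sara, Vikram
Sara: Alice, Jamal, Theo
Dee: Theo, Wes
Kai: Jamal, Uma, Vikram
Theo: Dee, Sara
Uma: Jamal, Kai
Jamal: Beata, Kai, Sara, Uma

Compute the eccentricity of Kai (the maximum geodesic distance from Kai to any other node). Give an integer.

4

Distances from Kai: Alice:2, Beata:2, Dee:4, Jamal:1, Sara:2, Theo:3, Uma:1, Vikram:1, Wes:3.
The largest is 4 (to Dee), so the eccentricity of Kai is 4.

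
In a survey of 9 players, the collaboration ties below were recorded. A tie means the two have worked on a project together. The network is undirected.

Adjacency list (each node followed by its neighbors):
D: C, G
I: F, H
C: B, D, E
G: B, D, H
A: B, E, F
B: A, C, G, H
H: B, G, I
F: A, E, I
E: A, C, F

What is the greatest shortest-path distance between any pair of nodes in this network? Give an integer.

3

Eccentricity of each node (its greatest distance to any other): A:3, B:2, C:3, D:3, E:3, F:3, G:3, H:3, I:3.
The maximum eccentricity is 3, realized for instance by the pair G–F via G – H – I – F. So the diameter is 3.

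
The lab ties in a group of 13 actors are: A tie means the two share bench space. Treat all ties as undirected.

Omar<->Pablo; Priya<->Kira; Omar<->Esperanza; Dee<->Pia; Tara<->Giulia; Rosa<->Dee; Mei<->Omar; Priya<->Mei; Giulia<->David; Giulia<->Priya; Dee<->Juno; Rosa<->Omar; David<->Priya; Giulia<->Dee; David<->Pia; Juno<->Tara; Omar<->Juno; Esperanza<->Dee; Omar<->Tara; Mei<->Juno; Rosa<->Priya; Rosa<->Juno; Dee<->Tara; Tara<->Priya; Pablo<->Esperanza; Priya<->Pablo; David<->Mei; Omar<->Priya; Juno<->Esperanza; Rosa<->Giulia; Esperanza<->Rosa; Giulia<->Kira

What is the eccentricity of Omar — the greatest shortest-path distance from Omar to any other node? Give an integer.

3

Distances from Omar: David:2, Dee:2, Esperanza:1, Giulia:2, Juno:1, Kira:2, Mei:1, Pablo:1, Pia:3, Priya:1, Rosa:1, Tara:1.
The largest is 3 (to Pia), so the eccentricity of Omar is 3.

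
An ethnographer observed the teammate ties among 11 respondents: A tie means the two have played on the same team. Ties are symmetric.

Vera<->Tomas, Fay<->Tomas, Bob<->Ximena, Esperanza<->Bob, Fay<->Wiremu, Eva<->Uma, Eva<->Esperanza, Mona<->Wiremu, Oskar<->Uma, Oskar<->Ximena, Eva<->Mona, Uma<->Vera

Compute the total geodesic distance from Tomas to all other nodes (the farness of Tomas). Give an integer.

Distances from Tomas: Bob:5, Esperanza:4, Eva:3, Fay:1, Mona:3, Oskar:3, Uma:2, Vera:1, Wiremu:2, Ximena:4.
Sum = 5 + 4 + 3 + 1 + 3 + 3 + 2 + 1 + 2 + 4 = 28.

28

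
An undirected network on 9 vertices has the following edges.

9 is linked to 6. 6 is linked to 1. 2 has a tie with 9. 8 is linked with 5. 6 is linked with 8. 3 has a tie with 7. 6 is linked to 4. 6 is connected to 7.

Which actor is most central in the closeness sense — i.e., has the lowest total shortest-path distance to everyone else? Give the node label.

Farness (sum of distances to all others) for each node — 1:18, 2:23, 3:23, 4:18, 5:23, 6:11, 7:16, 8:16, 9:16.
The smallest farness is 11, for 6, so 6 has the highest closeness.

6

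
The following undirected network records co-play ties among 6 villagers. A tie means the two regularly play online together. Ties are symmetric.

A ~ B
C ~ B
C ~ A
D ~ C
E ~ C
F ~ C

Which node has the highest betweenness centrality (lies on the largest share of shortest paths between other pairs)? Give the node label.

Unnormalized betweenness of each node: A:0, B:0, C:9, D:0, E:0, F:0.
C has the largest value, 9, making it the main broker — the node through which the most shortest paths run.

C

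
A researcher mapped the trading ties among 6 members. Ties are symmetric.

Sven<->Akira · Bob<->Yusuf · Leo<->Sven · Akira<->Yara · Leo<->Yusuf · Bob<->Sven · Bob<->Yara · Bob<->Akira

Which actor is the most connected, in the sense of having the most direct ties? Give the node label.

Bob

Degrees — Akira:3, Bob:4, Leo:2, Sven:3, Yara:2, Yusuf:2.
The maximum is 4, attained only by Bob.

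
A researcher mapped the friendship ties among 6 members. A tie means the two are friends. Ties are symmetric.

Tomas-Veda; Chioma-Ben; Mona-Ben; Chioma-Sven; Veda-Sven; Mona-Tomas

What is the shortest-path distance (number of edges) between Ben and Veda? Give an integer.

One shortest route is Ben – Mona – Tomas – Veda, which uses 3 edges, and at distance 2 from Ben we only reach {Sven, Tomas}, which does not include Veda. So d(Ben,Veda) = 3.

3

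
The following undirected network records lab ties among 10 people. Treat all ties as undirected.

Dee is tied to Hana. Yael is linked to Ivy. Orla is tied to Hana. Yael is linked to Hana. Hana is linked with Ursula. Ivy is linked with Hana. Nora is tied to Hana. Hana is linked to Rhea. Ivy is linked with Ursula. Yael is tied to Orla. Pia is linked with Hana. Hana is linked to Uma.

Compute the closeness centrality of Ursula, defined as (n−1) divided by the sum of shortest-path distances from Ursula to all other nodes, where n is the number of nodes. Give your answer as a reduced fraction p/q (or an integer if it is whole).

Distances from Ursula: Dee:2, Hana:1, Ivy:1, Nora:2, Orla:2, Pia:2, Rhea:2, Uma:2, Yael:2. Sum = 16.
n = 10, so closeness = 9/16.

9/16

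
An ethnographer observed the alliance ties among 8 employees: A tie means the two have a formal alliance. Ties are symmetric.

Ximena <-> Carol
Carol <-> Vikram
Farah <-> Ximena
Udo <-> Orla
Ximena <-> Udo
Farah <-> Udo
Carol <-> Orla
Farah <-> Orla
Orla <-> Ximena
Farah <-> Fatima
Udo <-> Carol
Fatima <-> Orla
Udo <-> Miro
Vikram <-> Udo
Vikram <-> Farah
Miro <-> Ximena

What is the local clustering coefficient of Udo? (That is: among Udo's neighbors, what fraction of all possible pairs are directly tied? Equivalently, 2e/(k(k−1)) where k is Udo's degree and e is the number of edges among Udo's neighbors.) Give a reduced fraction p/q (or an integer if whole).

8/15

Udo's neighbors: Carol, Farah, Miro, Orla, Vikram, and Ximena (k = 6).
Possible neighbor pairs: C(6,2) = 15. Edges among them: Carol–Orla, Carol–Vikram, Carol–Ximena, Farah–Orla, Farah–Vikram, Farah–Ximena, Miro–Ximena, Orla–Ximena → e = 8.
Clustering(Udo) = 8/15.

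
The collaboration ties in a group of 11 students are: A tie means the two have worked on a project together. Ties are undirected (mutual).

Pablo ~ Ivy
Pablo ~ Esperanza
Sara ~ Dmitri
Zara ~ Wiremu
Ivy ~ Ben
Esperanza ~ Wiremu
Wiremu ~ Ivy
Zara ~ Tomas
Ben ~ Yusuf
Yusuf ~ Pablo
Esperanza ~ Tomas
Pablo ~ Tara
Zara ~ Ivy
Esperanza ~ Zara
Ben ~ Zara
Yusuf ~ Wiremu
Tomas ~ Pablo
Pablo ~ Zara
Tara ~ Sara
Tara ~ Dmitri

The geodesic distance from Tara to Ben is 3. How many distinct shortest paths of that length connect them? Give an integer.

The shortest distance is 3. The length-3 paths are: Tara–Pablo–Yusuf–Ben; Tara–Pablo–Ivy–Ben; Tara–Pablo–Zara–Ben.
That gives 3 distinct shortest paths.

3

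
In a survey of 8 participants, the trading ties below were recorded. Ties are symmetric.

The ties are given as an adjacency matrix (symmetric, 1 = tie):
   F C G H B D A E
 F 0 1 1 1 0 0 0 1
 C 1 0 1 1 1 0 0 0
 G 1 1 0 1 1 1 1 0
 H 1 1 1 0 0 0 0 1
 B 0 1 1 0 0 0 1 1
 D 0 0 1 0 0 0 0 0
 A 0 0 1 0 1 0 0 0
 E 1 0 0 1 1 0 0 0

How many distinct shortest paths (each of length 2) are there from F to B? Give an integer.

3

The shortest distance is 2. The length-2 paths are: F–C–B; F–G–B; F–E–B.
That gives 3 distinct shortest paths.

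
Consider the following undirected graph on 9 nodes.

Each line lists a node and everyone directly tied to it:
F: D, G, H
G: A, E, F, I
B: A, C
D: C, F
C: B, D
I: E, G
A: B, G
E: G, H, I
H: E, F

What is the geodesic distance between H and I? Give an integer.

One shortest route is H – E – I, which uses 2 edges, and H and I are not directly tied, so nothing shorter exists. So d(H,I) = 2.

2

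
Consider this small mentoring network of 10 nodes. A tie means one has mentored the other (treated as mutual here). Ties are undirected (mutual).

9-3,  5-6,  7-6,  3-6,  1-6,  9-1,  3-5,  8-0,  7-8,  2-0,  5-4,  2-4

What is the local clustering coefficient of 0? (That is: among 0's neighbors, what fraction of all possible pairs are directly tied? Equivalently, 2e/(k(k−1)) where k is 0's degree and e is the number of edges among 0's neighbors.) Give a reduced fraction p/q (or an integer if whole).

0's neighbors: 2 and 8 (k = 2).
Possible neighbor pairs: C(2,2) = 1. Edges among them: none → e = 0.
Clustering(0) = 0/1.

0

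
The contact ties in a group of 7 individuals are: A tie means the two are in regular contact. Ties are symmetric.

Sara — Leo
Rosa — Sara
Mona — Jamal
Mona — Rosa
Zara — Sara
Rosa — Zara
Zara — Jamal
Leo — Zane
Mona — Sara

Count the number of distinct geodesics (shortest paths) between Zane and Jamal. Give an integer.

The shortest distance is 4. The length-4 paths are: Zane–Leo–Sara–Mona–Jamal; Zane–Leo–Sara–Zara–Jamal.
That gives 2 distinct shortest paths.

2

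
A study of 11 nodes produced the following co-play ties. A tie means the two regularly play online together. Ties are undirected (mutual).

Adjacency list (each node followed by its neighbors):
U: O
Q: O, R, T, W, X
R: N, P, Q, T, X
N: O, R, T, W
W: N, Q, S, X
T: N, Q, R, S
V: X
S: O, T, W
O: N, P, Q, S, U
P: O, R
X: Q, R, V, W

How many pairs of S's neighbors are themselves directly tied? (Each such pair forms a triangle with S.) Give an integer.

0

S's neighbors are O, T, and W, but none of them are tied to each other, so no triangle contains S.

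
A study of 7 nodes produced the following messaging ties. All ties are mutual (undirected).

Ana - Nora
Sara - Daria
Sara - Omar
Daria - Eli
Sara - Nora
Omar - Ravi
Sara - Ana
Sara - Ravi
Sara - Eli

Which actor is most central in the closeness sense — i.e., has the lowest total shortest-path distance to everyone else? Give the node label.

Sara

Farness (sum of distances to all others) for each node — Ana:10, Daria:10, Eli:10, Nora:10, Omar:10, Ravi:10, Sara:6.
The smallest farness is 6, for Sara, so Sara has the highest closeness.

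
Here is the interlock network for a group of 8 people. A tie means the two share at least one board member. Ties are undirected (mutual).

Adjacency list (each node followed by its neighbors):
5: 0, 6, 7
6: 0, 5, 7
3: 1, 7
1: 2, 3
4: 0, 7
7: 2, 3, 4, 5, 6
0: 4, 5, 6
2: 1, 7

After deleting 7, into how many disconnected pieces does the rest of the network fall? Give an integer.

Without 7, the remaining ties split the others into: {0, 4, 5, 6}; {1, 2, 3}.
That's 2 separate components.

2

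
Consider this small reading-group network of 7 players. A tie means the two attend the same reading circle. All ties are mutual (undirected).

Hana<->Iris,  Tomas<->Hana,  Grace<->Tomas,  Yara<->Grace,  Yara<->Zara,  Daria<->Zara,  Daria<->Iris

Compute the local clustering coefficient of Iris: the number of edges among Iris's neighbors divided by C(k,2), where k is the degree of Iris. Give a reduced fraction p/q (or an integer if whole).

Iris's neighbors: Daria and Hana (k = 2).
Possible neighbor pairs: C(2,2) = 1. Edges among them: none → e = 0.
Clustering(Iris) = 0/1.

0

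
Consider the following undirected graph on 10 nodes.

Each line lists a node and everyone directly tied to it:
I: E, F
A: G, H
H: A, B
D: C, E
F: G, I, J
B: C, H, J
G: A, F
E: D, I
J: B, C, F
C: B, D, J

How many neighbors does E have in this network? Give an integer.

2

E is directly tied to D and I. That is 2 neighbors, so the degree of E is 2.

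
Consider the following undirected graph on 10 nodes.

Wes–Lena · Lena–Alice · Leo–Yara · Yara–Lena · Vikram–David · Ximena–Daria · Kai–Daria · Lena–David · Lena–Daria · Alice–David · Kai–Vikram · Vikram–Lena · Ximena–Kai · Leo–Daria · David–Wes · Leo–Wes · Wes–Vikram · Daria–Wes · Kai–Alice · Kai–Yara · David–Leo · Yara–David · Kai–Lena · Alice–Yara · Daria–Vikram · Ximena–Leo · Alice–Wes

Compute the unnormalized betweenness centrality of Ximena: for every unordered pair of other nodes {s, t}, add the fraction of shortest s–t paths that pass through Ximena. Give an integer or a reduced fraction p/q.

1/3

Pairs whose geodesics pass through Ximena — Kai–Leo: 1/3.
All other pairs contribute 0.
Summing the contributions gives betweenness(Ximena) = 1/3.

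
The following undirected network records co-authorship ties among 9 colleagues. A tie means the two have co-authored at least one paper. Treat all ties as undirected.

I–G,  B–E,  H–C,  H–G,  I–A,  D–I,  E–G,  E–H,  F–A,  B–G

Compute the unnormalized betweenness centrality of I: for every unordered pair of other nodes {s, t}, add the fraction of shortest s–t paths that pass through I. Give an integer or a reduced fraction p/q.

17

Pairs whose geodesics pass through I — D–F: 1; D–C: 1; D–B: 1; D–A: 1; D–H: 1; D–G: 1; D–E: 1; F–C: 1; F–B: 1; F–H: 1; F–G: 1; F–E: 1; C–A: 1; B–A: 1 … (+3 more pairs).
All other pairs contribute 0.
Summing the contributions gives betweenness(I) = 17.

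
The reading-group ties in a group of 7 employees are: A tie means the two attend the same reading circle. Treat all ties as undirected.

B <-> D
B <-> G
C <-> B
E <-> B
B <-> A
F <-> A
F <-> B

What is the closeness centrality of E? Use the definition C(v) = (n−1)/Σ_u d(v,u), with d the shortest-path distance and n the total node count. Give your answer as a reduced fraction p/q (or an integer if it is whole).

Distances from E: A:2, B:1, C:2, D:2, F:2, G:2. Sum = 11.
n = 7, so closeness = 6/11.

6/11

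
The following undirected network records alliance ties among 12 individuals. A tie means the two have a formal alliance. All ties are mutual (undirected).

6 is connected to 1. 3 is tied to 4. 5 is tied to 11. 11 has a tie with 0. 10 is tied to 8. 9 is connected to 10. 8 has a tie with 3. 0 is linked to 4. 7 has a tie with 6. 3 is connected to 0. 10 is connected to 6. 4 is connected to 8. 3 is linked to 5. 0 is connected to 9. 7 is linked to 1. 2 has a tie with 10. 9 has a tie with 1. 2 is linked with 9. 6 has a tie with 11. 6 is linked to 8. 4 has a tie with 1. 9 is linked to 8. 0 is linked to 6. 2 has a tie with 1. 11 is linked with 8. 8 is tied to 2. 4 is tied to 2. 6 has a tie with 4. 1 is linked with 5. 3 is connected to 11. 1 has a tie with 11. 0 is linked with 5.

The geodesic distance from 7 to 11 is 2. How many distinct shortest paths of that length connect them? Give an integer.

The shortest distance is 2. The length-2 paths are: 7–1–11; 7–6–11.
That gives 2 distinct shortest paths.

2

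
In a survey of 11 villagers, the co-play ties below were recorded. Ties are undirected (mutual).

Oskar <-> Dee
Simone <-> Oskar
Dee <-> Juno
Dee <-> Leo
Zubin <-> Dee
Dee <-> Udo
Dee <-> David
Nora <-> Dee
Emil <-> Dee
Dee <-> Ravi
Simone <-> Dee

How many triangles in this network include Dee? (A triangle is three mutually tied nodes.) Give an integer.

Dee's neighbors: David, Emil, Juno, Leo, Nora, Oskar, Ravi, Simone, Udo, and Zubin.
Neighbor pairs that are themselves tied: Dee–Oskar–Simone. Each forms one triangle with Dee, for 1 in total.

1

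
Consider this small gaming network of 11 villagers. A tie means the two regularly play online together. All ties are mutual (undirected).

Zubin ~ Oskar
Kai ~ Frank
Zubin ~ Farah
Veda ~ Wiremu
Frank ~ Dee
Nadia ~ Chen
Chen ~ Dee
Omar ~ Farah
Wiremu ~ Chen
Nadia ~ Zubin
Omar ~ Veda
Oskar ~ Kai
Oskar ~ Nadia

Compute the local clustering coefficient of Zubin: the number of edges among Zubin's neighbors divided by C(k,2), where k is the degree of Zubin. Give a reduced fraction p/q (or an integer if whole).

Zubin's neighbors: Farah, Nadia, and Oskar (k = 3).
Possible neighbor pairs: C(3,2) = 3. Edges among them: Nadia–Oskar → e = 1.
Clustering(Zubin) = 1/3.

1/3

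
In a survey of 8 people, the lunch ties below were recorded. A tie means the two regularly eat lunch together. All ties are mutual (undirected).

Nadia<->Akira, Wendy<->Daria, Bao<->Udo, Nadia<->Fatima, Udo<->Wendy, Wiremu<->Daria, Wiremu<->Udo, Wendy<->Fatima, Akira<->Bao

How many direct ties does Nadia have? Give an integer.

2

Nadia is directly tied to Akira and Fatima. That is 2 neighbors, so the degree of Nadia is 2.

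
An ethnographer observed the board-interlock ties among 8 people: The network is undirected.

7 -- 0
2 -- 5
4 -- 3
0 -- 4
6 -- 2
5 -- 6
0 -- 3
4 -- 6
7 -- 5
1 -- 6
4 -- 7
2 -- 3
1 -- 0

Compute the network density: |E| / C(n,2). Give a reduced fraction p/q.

13/28

There are 13 edges and 8 nodes, so the maximum possible is C(8,2) = 28.
Density = 13/28.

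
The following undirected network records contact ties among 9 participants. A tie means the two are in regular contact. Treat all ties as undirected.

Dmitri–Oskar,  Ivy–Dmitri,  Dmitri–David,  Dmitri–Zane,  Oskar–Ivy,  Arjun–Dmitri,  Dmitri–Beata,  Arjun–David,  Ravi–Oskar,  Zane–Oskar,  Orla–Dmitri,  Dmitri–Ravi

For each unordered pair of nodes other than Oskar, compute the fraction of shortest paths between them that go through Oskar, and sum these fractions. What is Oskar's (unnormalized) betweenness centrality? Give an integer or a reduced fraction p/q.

Pairs whose geodesics pass through Oskar — Ravi–Zane: 1/2; Ravi–Ivy: 1/2; Zane–Ivy: 1/2.
All other pairs contribute 0.
Summing the contributions gives betweenness(Oskar) = 3/2.

3/2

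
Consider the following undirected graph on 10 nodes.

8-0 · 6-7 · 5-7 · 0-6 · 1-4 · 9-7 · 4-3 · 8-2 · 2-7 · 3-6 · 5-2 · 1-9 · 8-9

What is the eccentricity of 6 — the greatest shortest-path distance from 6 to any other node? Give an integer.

3

Distances from 6: 0:1, 1:3, 2:2, 3:1, 4:2, 5:2, 7:1, 8:2, 9:2.
The largest is 3 (to 1), so the eccentricity of 6 is 3.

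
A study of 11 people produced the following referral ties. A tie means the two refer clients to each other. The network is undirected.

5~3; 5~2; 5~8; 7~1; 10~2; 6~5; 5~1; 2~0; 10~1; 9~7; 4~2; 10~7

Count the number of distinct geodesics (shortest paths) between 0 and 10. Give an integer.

The shortest distance is 2, and the only length-2 path is 0–2–10. So there is exactly 1 shortest path.

1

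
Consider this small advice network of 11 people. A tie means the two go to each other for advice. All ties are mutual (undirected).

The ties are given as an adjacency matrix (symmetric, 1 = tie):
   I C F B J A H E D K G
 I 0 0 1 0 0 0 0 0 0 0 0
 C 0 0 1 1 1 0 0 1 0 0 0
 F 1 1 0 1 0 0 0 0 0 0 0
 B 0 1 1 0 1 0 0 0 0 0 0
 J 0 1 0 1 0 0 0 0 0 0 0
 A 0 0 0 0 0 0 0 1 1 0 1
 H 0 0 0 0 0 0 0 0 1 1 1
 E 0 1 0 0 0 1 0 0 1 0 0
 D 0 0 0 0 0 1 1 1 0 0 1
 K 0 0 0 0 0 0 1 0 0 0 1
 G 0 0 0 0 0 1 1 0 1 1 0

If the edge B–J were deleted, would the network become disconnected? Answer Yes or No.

No

Even without that edge, B still reaches J via B – C – J, so the network stays connected. Not a bridge.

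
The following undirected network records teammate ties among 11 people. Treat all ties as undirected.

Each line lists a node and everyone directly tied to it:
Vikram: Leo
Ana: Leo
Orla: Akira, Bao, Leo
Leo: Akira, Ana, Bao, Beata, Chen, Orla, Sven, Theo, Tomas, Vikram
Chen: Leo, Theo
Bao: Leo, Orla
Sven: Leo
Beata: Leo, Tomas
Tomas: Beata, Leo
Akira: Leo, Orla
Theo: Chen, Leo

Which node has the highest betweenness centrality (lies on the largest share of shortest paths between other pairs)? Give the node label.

Leo

Unnormalized betweenness of each node: Akira:0, Ana:0, Bao:0, Beata:0, Chen:0, Leo:81/2, Orla:1/2, Sven:0, Theo:0, Tomas:0, Vikram:0.
Leo has the largest value, 81/2, making it the main broker — the node through which the most shortest paths run.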